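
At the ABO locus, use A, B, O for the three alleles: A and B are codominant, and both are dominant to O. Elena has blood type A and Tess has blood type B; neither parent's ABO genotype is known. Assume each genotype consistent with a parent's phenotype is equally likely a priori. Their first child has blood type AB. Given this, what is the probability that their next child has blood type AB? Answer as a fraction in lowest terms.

25/36

Possible genotypes: Elena ∈ {AA, AO}; Tess ∈ {BB, BO}.
Weight each parental genotype pair by prior × P(type-AB child):
  AA × BB: posterior weight 4/9; P(next child type AB) = 1.
  AA × BO: posterior weight 2/9; P(next child type AB) = 1/2.
  AO × BB: posterior weight 2/9; P(next child type AB) = 1/2.
  AO × BO: posterior weight 1/9; P(next child type AB) = 1/4.
Weighted sum = 25/36.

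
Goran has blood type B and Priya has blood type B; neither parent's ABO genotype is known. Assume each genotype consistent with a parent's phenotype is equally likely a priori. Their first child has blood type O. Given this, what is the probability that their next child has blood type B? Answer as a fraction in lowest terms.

3/4

Possible genotypes: Goran ∈ {BB, BO}; Priya ∈ {BB, BO}.
Weight each parental genotype pair by prior × P(type-O child):
  BO × BO: posterior weight 1; P(next child type B) = 3/4.
Weighted sum = 3/4.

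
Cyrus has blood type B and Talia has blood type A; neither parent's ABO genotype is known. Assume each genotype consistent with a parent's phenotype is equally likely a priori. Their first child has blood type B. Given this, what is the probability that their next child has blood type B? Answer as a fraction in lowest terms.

Possible genotypes: Cyrus ∈ {BB, BO}; Talia ∈ {AA, AO}.
Weight each parental genotype pair by prior × P(type-B child):
  BB × AO: posterior weight 2/3; P(next child type B) = 1/2.
  BO × AO: posterior weight 1/3; P(next child type B) = 1/4.
Weighted sum = 5/12.

5/12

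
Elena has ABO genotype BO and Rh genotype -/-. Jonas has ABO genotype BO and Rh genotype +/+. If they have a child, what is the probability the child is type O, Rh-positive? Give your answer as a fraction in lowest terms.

ABO cross BO × BO → offspring phenotypes: 1/4 O, 3/4 B.
Rh cross -/- × +/+ → 1 Rh+.
Independent loci: P(type O, Rh-positive) = 1/4 × 1 = 1/4.

1/4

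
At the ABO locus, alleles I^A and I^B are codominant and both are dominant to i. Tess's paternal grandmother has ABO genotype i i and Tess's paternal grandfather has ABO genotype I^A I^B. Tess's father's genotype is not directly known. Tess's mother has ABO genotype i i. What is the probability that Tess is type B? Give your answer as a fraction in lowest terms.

Tess's father's ABO genotype from i i × I^A I^B: 1/2 I^A i, 1/2 I^B i.
Crossing each possibility with the mother i i and summing P(type B): 1/2·0 + 1/2·1/2 = 1/4.

1/4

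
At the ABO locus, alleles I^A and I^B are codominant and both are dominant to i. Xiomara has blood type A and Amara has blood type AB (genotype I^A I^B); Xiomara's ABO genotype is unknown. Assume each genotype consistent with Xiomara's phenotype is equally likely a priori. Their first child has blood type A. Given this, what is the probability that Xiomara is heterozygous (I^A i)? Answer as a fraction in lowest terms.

1/2

Possible genotypes: Xiomara ∈ {I^A I^A, I^A i}; Amara ∈ {I^A I^B}.
Weight each parental genotype pair by prior × P(type-A child):
  I^A I^A × I^A I^B: posterior weight 1/2.
  I^A i × I^A I^B: posterior weight 1/2.
Sum the posterior weight over pairs where Xiomara is I^A i: 1/2.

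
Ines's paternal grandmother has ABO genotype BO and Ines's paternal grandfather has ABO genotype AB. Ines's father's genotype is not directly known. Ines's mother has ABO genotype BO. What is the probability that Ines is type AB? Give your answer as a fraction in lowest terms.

Ines's father's ABO genotype from BO × AB: 1/4 AB, 1/4 AO, 1/4 BB, 1/4 BO.
Crossing each possibility with the mother BO and summing P(type AB): 1/4·1/4 + 1/4·1/4 + 1/4·0 + 1/4·0 = 1/8.

1/8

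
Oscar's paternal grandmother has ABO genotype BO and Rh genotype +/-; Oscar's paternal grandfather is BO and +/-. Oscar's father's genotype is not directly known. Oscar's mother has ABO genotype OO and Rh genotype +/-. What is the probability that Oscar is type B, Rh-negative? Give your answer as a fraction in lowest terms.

1/8

Oscar's father's ABO genotype from BO × BO: 1/4 BB, 1/2 BO, 1/4 OO.
Crossing each possibility with the mother OO and summing P(type B): 1/4·1 + 1/2·1/2 + 1/4·0 = 1/2.
Similarly for Rh via the father's Rh distribution: P(Rh-) = 1/4.
Independent loci: 1/2 × 1/4 = 1/8.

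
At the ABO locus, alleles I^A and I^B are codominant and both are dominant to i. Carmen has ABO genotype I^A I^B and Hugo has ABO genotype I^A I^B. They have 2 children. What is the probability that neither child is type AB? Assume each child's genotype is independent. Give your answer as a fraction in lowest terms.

ABO cross I^A I^B × I^A I^B → 1/4 A, 1/4 B, 1/2 AB.
So P(type AB) = 1/2 per child.
P(not type AB) = 1/2 for one child; (1/2)^2 = 1/4.

1/4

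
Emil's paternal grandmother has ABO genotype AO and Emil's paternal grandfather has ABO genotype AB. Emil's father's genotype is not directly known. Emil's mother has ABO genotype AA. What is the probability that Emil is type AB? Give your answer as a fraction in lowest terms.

Emil's father's ABO genotype from AO × AB: 1/4 AA, 1/4 AB, 1/4 AO, 1/4 BO.
Crossing each possibility with the mother AA and summing P(type AB): 1/4·0 + 1/4·1/2 + 1/4·0 + 1/4·1/2 = 1/4.

1/4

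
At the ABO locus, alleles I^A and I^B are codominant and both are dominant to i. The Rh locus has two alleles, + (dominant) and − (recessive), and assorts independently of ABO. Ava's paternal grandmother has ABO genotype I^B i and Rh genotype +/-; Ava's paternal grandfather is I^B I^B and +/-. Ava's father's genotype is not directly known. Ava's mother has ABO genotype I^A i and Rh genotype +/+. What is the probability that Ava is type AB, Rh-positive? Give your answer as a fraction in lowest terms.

3/8

Ava's father's ABO genotype from I^B i × I^B I^B: 1/2 I^B I^B, 1/2 I^B i.
Crossing each possibility with the mother I^A i and summing P(type AB): 1/2·1/2 + 1/2·1/4 = 3/8.
Similarly for Rh via the father's Rh distribution: P(Rh+) = 1.
Independent loci: 3/8 × 1 = 3/8.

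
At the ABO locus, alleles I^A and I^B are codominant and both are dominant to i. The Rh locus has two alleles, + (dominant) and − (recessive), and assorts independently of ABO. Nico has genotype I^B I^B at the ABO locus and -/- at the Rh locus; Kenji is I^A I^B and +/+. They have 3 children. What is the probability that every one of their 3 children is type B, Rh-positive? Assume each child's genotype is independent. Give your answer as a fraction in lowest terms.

ABO cross I^B I^B × I^A I^B → 1/2 B, 1/2 AB.
Rh cross -/- × +/+ → 1 Rh+; so P(type B, Rh-positive) = 1/2 × 1 = 1/2 per child.
All 3 independent: (1/2)^3 = 1/8.

1/8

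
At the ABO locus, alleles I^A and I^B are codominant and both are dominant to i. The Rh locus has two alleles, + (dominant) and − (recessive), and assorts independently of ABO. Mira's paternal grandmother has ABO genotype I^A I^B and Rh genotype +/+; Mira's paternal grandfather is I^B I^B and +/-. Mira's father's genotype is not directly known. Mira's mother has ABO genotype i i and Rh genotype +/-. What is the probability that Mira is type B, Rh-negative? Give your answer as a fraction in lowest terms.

3/32

Mira's father's ABO genotype from I^A I^B × I^B I^B: 1/2 I^A I^B, 1/2 I^B I^B.
Crossing each possibility with the mother i i and summing P(type B): 1/2·1/2 + 1/2·1 = 3/4.
Similarly for Rh via the father's Rh distribution: P(Rh-) = 1/8.
Independent loci: 3/4 × 1/8 = 3/32.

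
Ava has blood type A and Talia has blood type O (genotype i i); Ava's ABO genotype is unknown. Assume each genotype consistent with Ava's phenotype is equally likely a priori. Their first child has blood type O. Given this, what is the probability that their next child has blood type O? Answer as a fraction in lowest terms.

1/2

Possible genotypes: Ava ∈ {I^A I^A, I^A i}; Talia ∈ {i i}.
Weight each parental genotype pair by prior × P(type-O child):
  I^A i × i i: posterior weight 1; P(next child type O) = 1/2.
Weighted sum = 1/2.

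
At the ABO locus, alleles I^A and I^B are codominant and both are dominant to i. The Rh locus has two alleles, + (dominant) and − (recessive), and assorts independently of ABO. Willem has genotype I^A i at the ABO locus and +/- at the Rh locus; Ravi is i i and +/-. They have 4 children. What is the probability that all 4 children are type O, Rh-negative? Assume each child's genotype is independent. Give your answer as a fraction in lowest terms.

ABO cross I^A i × i i → 1/2 O, 1/2 A.
Rh cross +/- × +/- → 3/4 Rh+, 1/4 Rh-; so P(type O, Rh-negative) = 1/2 × 1/4 = 1/8 per child.
All 4 independent: (1/8)^4 = 1/4096.

1/4096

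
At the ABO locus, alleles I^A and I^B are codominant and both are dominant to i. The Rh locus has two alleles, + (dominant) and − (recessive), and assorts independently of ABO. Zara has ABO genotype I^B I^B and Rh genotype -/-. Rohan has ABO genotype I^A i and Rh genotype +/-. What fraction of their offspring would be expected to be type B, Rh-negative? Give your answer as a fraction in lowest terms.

ABO cross I^B I^B × I^A i → offspring phenotypes: 1/2 B, 1/2 AB.
Rh cross -/- × +/- → 1/2 Rh+, 1/2 Rh-.
Independent loci: P(type B, Rh-negative) = 1/2 × 1/2 = 1/4.

1/4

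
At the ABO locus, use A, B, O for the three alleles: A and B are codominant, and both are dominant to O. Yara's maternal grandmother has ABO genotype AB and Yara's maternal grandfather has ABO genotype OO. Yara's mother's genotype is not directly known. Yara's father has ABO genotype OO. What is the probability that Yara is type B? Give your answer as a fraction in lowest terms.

1/4

Yara's mother's ABO genotype from AB × OO: 1/2 AO, 1/2 BO.
Crossing each possibility with the father OO and summing P(type B): 1/2·0 + 1/2·1/2 = 1/4.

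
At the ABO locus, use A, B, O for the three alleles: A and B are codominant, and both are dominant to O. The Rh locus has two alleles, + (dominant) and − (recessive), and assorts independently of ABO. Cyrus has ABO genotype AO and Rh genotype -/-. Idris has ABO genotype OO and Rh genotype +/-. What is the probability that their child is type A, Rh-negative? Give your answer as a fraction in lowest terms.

1/4

ABO cross AO × OO → offspring phenotypes: 1/2 O, 1/2 A.
Rh cross -/- × +/- → 1/2 Rh+, 1/2 Rh-.
Independent loci: P(type A, Rh-negative) = 1/2 × 1/2 = 1/4.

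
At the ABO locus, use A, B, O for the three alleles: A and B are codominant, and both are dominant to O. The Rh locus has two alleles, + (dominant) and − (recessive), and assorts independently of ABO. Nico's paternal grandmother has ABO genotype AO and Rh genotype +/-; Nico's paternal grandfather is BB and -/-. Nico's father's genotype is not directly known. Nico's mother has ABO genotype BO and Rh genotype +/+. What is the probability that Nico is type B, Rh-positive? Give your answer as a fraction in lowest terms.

Nico's father's ABO genotype from AO × BB: 1/2 AB, 1/2 BO.
Crossing each possibility with the mother BO and summing P(type B): 1/2·1/2 + 1/2·3/4 = 5/8.
Similarly for Rh via the father's Rh distribution: P(Rh+) = 1.
Independent loci: 5/8 × 1 = 5/8.

5/8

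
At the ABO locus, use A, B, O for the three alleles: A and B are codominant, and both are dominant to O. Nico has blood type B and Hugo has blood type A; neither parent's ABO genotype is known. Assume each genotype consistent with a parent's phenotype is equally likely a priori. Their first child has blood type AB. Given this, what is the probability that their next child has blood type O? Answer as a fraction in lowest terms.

1/36

Possible genotypes: Nico ∈ {BB, BO}; Hugo ∈ {AA, AO}.
Weight each parental genotype pair by prior × P(type-AB child):
  BB × AA: posterior weight 4/9; P(next child type O) = 0.
  BB × AO: posterior weight 2/9; P(next child type O) = 0.
  BO × AA: posterior weight 2/9; P(next child type O) = 0.
  BO × AO: posterior weight 1/9; P(next child type O) = 1/4.
Weighted sum = 1/36.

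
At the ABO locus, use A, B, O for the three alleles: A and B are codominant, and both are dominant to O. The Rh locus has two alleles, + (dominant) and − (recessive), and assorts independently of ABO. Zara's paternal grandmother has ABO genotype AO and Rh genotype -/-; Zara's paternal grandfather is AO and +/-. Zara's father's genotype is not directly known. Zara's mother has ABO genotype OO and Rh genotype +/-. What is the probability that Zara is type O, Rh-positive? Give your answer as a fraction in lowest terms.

5/16

Zara's father's ABO genotype from AO × AO: 1/4 AA, 1/2 AO, 1/4 OO.
Crossing each possibility with the mother OO and summing P(type O): 1/4·0 + 1/2·1/2 + 1/4·1 = 1/2.
Similarly for Rh via the father's Rh distribution: P(Rh+) = 5/8.
Independent loci: 1/2 × 5/8 = 5/16.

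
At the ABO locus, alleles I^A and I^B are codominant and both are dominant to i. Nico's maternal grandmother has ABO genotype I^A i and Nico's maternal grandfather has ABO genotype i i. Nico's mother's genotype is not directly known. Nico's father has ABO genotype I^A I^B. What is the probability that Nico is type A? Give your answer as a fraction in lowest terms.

Nico's mother's ABO genotype from I^A i × i i: 1/2 I^A i, 1/2 i i.
Crossing each possibility with the father I^A I^B and summing P(type A): 1/2·1/2 + 1/2·1/2 = 1/2.

1/2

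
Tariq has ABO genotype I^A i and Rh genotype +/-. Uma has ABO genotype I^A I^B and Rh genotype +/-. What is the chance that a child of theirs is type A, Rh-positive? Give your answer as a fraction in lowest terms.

ABO cross I^A i × I^A I^B → offspring phenotypes: 1/2 A, 1/4 B, 1/4 AB.
Rh cross +/- × +/- → 3/4 Rh+, 1/4 Rh-.
Independent loci: P(type A, Rh-positive) = 1/2 × 3/4 = 3/8.

3/8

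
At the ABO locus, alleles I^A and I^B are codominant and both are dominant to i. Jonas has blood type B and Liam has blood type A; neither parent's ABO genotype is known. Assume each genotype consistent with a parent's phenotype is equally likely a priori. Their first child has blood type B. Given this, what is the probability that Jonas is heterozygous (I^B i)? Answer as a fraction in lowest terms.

1/3

Possible genotypes: Jonas ∈ {I^B I^B, I^B i}; Liam ∈ {I^A I^A, I^A i}.
Weight each parental genotype pair by prior × P(type-B child):
  I^B I^B × I^A i: posterior weight 2/3.
  I^B i × I^A i: posterior weight 1/3.
Sum the posterior weight over pairs where Jonas is I^B i: 1/3.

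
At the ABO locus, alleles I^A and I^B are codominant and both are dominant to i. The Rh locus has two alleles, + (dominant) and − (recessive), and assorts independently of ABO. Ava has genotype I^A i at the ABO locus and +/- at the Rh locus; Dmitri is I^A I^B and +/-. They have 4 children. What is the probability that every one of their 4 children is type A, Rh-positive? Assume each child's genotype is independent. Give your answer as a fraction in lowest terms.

81/4096

ABO cross I^A i × I^A I^B → 1/2 A, 1/4 B, 1/4 AB.
Rh cross +/- × +/- → 3/4 Rh+, 1/4 Rh-; so P(type A, Rh-positive) = 1/2 × 3/4 = 3/8 per child.
All 4 independent: (3/8)^4 = 81/4096.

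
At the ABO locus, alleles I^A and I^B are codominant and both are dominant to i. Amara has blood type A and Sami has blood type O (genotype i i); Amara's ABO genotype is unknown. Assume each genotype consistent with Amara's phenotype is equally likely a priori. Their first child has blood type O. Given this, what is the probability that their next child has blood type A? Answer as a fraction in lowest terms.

1/2

Possible genotypes: Amara ∈ {I^A I^A, I^A i}; Sami ∈ {i i}.
Weight each parental genotype pair by prior × P(type-O child):
  I^A i × i i: posterior weight 1; P(next child type A) = 1/2.
Weighted sum = 1/2.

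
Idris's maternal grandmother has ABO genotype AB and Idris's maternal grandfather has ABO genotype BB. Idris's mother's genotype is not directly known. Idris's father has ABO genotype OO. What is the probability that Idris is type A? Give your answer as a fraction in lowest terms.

Idris's mother's ABO genotype from AB × BB: 1/2 AB, 1/2 BB.
Crossing each possibility with the father OO and summing P(type A): 1/2·1/2 + 1/2·0 = 1/4.

1/4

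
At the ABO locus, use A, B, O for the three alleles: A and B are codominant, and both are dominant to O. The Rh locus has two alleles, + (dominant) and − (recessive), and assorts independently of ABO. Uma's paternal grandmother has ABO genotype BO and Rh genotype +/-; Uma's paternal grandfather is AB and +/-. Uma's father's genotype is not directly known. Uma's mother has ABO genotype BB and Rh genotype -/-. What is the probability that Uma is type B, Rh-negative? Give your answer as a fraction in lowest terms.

3/8

Uma's father's ABO genotype from BO × AB: 1/4 AB, 1/4 AO, 1/4 BB, 1/4 BO.
Crossing each possibility with the mother BB and summing P(type B): 1/4·1/2 + 1/4·1/2 + 1/4·1 + 1/4·1 = 3/4.
Similarly for Rh via the father's Rh distribution: P(Rh-) = 1/2.
Independent loci: 3/4 × 1/2 = 3/8.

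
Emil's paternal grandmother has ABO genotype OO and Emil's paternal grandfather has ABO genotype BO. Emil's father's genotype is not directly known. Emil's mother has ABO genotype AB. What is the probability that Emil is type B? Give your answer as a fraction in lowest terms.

Emil's father's ABO genotype from OO × BO: 1/2 BO, 1/2 OO.
Crossing each possibility with the mother AB and summing P(type B): 1/2·1/2 + 1/2·1/2 = 1/2.

1/2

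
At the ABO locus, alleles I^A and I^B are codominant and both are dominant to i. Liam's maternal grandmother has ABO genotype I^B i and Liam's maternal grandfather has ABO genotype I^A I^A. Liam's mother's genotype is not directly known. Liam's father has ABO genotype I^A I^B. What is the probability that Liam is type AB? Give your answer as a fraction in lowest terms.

3/8

Liam's mother's ABO genotype from I^B i × I^A I^A: 1/2 I^A I^B, 1/2 I^A i.
Crossing each possibility with the father I^A I^B and summing P(type AB): 1/2·1/2 + 1/2·1/4 = 3/8.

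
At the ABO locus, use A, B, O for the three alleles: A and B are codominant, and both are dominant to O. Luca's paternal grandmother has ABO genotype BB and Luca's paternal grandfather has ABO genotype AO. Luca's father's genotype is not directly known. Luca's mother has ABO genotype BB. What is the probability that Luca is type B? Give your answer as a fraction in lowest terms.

3/4

Luca's father's ABO genotype from BB × AO: 1/2 AB, 1/2 BO.
Crossing each possibility with the mother BB and summing P(type B): 1/2·1/2 + 1/2·1 = 3/4.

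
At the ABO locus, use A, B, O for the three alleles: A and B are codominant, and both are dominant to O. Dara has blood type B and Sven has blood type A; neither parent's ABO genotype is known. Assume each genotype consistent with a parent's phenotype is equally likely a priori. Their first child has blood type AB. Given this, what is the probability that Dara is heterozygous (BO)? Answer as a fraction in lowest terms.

Possible genotypes: Dara ∈ {BB, BO}; Sven ∈ {AA, AO}.
Weight each parental genotype pair by prior × P(type-AB child):
  BB × AA: posterior weight 4/9.
  BB × AO: posterior weight 2/9.
  BO × AA: posterior weight 2/9.
  BO × AO: posterior weight 1/9.
Sum the posterior weight over pairs where Dara is BO: 1/3.

1/3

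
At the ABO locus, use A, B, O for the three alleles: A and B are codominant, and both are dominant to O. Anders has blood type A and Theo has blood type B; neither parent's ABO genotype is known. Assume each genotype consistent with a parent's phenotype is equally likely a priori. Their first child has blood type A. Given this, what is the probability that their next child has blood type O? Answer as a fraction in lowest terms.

Possible genotypes: Anders ∈ {AA, AO}; Theo ∈ {BB, BO}.
Weight each parental genotype pair by prior × P(type-A child):
  AA × BO: posterior weight 2/3; P(next child type O) = 0.
  AO × BO: posterior weight 1/3; P(next child type O) = 1/4.
Weighted sum = 1/12.

1/12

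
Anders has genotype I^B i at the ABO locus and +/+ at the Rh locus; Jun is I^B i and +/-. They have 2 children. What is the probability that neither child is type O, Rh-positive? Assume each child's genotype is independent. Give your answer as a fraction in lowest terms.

ABO cross I^B i × I^B i → 1/4 O, 3/4 B.
Rh cross +/+ × +/- → 1 Rh+; so P(type O, Rh-positive) = 1/4 × 1 = 1/4 per child.
P(not type O, Rh-positive) = 3/4 for one child; (3/4)^2 = 9/16.

9/16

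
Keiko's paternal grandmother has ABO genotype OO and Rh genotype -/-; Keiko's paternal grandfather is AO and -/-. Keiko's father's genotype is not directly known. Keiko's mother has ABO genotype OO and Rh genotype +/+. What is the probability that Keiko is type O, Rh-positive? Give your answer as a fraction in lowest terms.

3/4

Keiko's father's ABO genotype from OO × AO: 1/2 AO, 1/2 OO.
Crossing each possibility with the mother OO and summing P(type O): 1/2·1/2 + 1/2·1 = 3/4.
Similarly for Rh via the father's Rh distribution: P(Rh+) = 1.
Independent loci: 3/4 × 1 = 3/4.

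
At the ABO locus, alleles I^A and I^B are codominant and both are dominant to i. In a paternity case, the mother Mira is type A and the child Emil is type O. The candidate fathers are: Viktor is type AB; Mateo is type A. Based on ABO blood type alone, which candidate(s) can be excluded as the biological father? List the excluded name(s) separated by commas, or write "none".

A candidate is excluded only if no genotype consistent with his phenotype could produce a type O child with a type A mother.
Viktor (type AB): no genotype consistent with that phenotype can produce a type-O child with a type-A mother.

Viktor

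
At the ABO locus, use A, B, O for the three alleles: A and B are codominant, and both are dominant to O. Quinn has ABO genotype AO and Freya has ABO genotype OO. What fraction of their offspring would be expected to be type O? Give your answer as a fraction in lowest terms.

ABO cross AO × OO → offspring phenotypes: 1/2 O, 1/2 A.
So P(type O) = 1/2.

1/2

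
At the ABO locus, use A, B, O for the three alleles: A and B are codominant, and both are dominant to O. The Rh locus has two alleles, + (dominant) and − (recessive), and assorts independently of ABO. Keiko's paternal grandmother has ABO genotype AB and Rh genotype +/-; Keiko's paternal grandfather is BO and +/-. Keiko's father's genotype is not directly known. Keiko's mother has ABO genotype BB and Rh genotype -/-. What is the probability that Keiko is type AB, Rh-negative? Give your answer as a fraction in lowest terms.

1/8

Keiko's father's ABO genotype from AB × BO: 1/4 AB, 1/4 AO, 1/4 BB, 1/4 BO.
Crossing each possibility with the mother BB and summing P(type AB): 1/4·1/2 + 1/4·1/2 + 1/4·0 + 1/4·0 = 1/4.
Similarly for Rh via the father's Rh distribution: P(Rh-) = 1/2.
Independent loci: 1/4 × 1/2 = 1/8.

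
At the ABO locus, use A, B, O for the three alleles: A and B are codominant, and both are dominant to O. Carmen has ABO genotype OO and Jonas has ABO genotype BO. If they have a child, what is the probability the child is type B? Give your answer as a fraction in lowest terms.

1/2

ABO cross OO × BO → offspring phenotypes: 1/2 O, 1/2 B.
So P(type B) = 1/2.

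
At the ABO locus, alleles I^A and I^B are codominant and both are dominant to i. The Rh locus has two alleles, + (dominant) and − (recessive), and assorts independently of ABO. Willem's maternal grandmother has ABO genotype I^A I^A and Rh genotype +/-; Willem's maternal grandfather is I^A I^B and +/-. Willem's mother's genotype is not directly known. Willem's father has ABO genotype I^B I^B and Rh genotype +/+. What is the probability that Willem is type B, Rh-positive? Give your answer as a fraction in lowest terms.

1/4

Willem's mother's ABO genotype from I^A I^A × I^A I^B: 1/2 I^A I^A, 1/2 I^A I^B.
Crossing each possibility with the father I^B I^B and summing P(type B): 1/2·0 + 1/2·1/2 = 1/4.
Similarly for Rh via the mother's Rh distribution: P(Rh+) = 1.
Independent loci: 1/4 × 1 = 1/4.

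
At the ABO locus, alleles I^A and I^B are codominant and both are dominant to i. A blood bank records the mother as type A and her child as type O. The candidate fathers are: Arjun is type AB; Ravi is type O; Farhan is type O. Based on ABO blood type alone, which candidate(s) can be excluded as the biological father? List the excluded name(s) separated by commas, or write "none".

Arjun

A candidate is excluded only if no genotype consistent with his phenotype could produce a type O child with a type A mother.
Arjun (type AB): no genotype consistent with that phenotype can produce a type-O child with a type-A mother.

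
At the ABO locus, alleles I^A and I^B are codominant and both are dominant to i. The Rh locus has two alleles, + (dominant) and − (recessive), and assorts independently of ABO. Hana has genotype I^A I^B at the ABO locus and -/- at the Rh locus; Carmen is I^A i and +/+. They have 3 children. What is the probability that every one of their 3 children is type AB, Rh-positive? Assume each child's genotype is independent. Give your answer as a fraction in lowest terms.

ABO cross I^A I^B × I^A i → 1/2 A, 1/4 B, 1/4 AB.
Rh cross -/- × +/+ → 1 Rh+; so P(type AB, Rh-positive) = 1/4 × 1 = 1/4 per child.
All 3 independent: (1/4)^3 = 1/64.

1/64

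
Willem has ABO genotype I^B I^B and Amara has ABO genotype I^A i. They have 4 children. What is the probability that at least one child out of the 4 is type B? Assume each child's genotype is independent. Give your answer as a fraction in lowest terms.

15/16

ABO cross I^B I^B × I^A i → 1/2 B, 1/2 AB.
So P(type B) = 1/2 per child.
P(none) = (1/2)^4 = 1/16; P(at least one) = 1 − 1/16 = 15/16.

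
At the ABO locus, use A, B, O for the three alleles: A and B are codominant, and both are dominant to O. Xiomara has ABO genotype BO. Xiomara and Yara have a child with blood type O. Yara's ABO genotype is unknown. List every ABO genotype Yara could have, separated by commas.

AO, BO, OO

For each candidate genotype of Yara, check whether crossing it with BO can produce every observed child phenotype.
  AA → possible child types {A, AB} ✗
  AB → possible child types {A, B, AB} ✗
  AO → possible child types {O, A, B, AB} ✓
  BB → possible child types {B} ✗
  BO → possible child types {O, B} ✓
  OO → possible child types {O, B} ✓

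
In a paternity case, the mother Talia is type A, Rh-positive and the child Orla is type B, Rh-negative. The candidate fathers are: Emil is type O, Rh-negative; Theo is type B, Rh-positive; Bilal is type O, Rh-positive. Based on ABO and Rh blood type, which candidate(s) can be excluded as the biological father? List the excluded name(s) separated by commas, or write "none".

A candidate is excluded only if no genotype consistent with his phenotype could produce a type B, Rh-negative child with a type A, Rh-positive mother.
Emil (type O, Rh-): no genotype consistent with that phenotype can produce a type-B Rh- child with a type-A mother.
Bilal (type O, Rh+): no genotype consistent with that phenotype can produce a type-B Rh- child with a type-A mother.

Emil, Bilal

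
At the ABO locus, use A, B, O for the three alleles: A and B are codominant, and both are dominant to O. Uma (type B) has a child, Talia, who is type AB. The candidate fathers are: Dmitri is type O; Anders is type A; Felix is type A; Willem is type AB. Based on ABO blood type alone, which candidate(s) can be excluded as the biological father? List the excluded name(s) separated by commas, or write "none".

Dmitri

A candidate is excluded only if no genotype consistent with his phenotype could produce a type AB child with a type B mother.
Dmitri (type O): no genotype consistent with that phenotype can produce a type-AB child with a type-B mother.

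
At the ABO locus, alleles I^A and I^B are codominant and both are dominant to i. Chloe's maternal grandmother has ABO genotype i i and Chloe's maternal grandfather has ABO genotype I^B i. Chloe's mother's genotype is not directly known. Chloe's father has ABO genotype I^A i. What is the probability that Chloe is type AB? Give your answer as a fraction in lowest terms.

Chloe's mother's ABO genotype from i i × I^B i: 1/2 I^B i, 1/2 i i.
Crossing each possibility with the father I^A i and summing P(type AB): 1/2·1/4 + 1/2·0 = 1/8.

1/8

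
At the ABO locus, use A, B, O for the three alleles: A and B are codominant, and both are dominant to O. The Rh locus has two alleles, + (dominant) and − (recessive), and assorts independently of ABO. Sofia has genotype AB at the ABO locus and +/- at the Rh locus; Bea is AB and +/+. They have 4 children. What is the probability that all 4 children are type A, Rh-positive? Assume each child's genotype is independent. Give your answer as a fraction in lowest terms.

ABO cross AB × AB → 1/4 A, 1/4 B, 1/2 AB.
Rh cross +/- × +/+ → 1 Rh+; so P(type A, Rh-positive) = 1/4 × 1 = 1/4 per child.
All 4 independent: (1/4)^4 = 1/256.

1/256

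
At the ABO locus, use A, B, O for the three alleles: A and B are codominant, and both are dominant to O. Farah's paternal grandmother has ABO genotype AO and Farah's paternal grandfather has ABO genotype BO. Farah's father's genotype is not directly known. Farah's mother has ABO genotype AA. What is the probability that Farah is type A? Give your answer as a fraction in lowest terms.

Farah's father's ABO genotype from AO × BO: 1/4 AB, 1/4 AO, 1/4 BO, 1/4 OO.
Crossing each possibility with the mother AA and summing P(type A): 1/4·1/2 + 1/4·1 + 1/4·1/2 + 1/4·1 = 3/4.

3/4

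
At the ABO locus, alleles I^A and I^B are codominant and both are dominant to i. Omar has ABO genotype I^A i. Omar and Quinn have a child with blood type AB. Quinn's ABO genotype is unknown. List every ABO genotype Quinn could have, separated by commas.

I^A I^B, I^B I^B, I^B i

For each candidate genotype of Quinn, check whether crossing it with I^A i can produce every observed child phenotype.
  I^A I^A → possible child types {A} ✗
  I^A I^B → possible child types {A, B, AB} ✓
  I^A i → possible child types {O, A} ✗
  I^B I^B → possible child types {B, AB} ✓
  I^B i → possible child types {O, A, B, AB} ✓
  i i → possible child types {O, A} ✗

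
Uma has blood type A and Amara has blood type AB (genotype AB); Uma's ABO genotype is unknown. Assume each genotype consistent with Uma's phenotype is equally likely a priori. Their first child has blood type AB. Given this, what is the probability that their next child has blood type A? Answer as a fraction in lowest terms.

Possible genotypes: Uma ∈ {AA, AO}; Amara ∈ {AB}.
Weight each parental genotype pair by prior × P(type-AB child):
  AA × AB: posterior weight 2/3; P(next child type A) = 1/2.
  AO × AB: posterior weight 1/3; P(next child type A) = 1/2.
Weighted sum = 1/2.

1/2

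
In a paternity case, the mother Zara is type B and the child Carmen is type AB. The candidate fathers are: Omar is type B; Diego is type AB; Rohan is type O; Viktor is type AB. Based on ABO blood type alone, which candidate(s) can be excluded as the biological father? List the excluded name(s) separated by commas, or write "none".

Omar, Rohan

A candidate is excluded only if no genotype consistent with his phenotype could produce a type AB child with a type B mother.
Omar (type B): no genotype consistent with that phenotype can produce a type-AB child with a type-B mother.
Rohan (type O): no genotype consistent with that phenotype can produce a type-AB child with a type-B mother.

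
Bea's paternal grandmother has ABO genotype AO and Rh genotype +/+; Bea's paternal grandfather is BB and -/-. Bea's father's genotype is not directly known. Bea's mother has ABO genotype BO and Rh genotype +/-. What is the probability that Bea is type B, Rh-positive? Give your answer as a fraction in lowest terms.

15/32

Bea's father's ABO genotype from AO × BB: 1/2 AB, 1/2 BO.
Crossing each possibility with the mother BO and summing P(type B): 1/2·1/2 + 1/2·3/4 = 5/8.
Similarly for Rh via the father's Rh distribution: P(Rh+) = 3/4.
Independent loci: 5/8 × 3/4 = 15/32.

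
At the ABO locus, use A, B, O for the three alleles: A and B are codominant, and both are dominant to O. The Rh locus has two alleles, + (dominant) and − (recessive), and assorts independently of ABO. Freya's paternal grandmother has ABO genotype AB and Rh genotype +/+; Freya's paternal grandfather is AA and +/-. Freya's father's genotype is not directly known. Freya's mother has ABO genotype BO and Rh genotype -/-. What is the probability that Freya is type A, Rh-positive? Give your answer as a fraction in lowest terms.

9/32

Freya's father's ABO genotype from AB × AA: 1/2 AA, 1/2 AB.
Crossing each possibility with the mother BO and summing P(type A): 1/2·1/2 + 1/2·1/4 = 3/8.
Similarly for Rh via the father's Rh distribution: P(Rh+) = 3/4.
Independent loci: 3/8 × 3/4 = 9/32.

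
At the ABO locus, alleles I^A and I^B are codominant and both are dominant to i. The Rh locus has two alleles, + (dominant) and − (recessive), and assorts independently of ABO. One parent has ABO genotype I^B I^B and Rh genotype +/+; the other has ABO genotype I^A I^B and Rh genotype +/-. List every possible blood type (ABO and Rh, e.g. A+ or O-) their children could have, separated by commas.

Gametes from I^B I^B × I^A I^B give offspring ABO genotypes I^A I^B, I^B I^B, i.e. phenotypes B, AB.
Rh cross +/+ × +/- → phenotypes Rh+.
Combining independently: B+, AB+.

B+, AB+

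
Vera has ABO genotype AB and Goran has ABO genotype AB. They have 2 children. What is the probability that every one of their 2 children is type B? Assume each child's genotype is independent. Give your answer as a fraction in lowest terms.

1/16

ABO cross AB × AB → 1/4 A, 1/4 B, 1/2 AB.
So P(type B) = 1/4 per child.
All 2 independent: (1/4)^2 = 1/16.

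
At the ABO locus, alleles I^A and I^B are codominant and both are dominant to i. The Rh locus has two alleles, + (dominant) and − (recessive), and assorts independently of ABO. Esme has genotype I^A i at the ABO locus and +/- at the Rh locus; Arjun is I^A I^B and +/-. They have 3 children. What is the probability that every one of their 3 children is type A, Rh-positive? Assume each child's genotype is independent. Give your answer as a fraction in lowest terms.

ABO cross I^A i × I^A I^B → 1/2 A, 1/4 B, 1/4 AB.
Rh cross +/- × +/- → 3/4 Rh+, 1/4 Rh-; so P(type A, Rh-positive) = 1/2 × 3/4 = 3/8 per child.
All 3 independent: (3/8)^3 = 27/512.

27/512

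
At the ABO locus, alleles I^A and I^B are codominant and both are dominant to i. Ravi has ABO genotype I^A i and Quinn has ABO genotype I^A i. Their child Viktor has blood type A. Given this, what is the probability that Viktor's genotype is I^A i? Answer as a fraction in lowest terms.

2/3

Cross I^A i × I^A i → 1/4 I^A I^A, 1/2 I^A i, 1/4 i i.
Type-A genotypes among offspring: I^A I^A (1/4), I^A i (1/2); total 3/4.
P(I^A i | type A) = (1/2) / (3/4) = 2/3.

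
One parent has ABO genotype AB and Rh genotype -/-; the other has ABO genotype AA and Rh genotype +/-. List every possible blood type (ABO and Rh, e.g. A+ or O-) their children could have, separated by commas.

Gametes from AB × AA give offspring ABO genotypes AA, AB, i.e. phenotypes A, AB.
Rh cross -/- × +/- → phenotypes Rh+, Rh-.
Combining independently: A+, A-, AB+, AB-.

A+, A-, AB+, AB-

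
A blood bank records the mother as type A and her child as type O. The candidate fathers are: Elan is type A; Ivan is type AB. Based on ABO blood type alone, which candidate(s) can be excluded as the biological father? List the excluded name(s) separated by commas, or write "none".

A candidate is excluded only if no genotype consistent with his phenotype could produce a type O child with a type A mother.
Ivan (type AB): no genotype consistent with that phenotype can produce a type-O child with a type-A mother.

Ivan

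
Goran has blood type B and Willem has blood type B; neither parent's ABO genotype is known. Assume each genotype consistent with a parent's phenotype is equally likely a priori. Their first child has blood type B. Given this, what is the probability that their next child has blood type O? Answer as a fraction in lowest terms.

1/20

Possible genotypes: Goran ∈ {I^B I^B, I^B i}; Willem ∈ {I^B I^B, I^B i}.
Weight each parental genotype pair by prior × P(type-B child):
  I^B I^B × I^B I^B: posterior weight 4/15; P(next child type O) = 0.
  I^B I^B × I^B i: posterior weight 4/15; P(next child type O) = 0.
  I^B i × I^B I^B: posterior weight 4/15; P(next child type O) = 0.
  I^B i × I^B i: posterior weight 1/5; P(next child type O) = 1/4.
Weighted sum = 1/20.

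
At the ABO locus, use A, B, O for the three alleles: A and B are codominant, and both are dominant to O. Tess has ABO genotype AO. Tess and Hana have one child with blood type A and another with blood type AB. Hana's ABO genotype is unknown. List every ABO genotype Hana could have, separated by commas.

For each candidate genotype of Hana, check whether crossing it with AO can produce every observed child phenotype.
  AA → possible child types {A} ✗
  AB → possible child types {A, B, AB} ✓
  AO → possible child types {O, A} ✗
  BB → possible child types {B, AB} ✗
  BO → possible child types {O, A, B, AB} ✓
  OO → possible child types {O, A} ✗

AB, BO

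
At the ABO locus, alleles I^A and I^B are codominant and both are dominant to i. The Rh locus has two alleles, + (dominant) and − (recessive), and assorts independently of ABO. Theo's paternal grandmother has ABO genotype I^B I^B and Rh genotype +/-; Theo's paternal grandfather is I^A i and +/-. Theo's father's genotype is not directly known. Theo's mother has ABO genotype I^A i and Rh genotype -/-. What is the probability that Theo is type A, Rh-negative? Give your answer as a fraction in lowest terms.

Theo's father's ABO genotype from I^B I^B × I^A i: 1/2 I^A I^B, 1/2 I^B i.
Crossing each possibility with the mother I^A i and summing P(type A): 1/2·1/2 + 1/2·1/4 = 3/8.
Similarly for Rh via the father's Rh distribution: P(Rh-) = 1/2.
Independent loci: 3/8 × 1/2 = 3/16.

3/16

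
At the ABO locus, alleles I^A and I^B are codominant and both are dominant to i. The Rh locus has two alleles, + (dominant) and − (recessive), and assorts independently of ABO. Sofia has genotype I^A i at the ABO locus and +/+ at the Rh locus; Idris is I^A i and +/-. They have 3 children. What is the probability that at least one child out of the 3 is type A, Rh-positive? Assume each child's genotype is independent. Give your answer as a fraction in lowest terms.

63/64

ABO cross I^A i × I^A i → 1/4 O, 3/4 A.
Rh cross +/+ × +/- → 1 Rh+; so P(type A, Rh-positive) = 3/4 × 1 = 3/4 per child.
P(none) = (1/4)^3 = 1/64; P(at least one) = 1 − 1/64 = 63/64.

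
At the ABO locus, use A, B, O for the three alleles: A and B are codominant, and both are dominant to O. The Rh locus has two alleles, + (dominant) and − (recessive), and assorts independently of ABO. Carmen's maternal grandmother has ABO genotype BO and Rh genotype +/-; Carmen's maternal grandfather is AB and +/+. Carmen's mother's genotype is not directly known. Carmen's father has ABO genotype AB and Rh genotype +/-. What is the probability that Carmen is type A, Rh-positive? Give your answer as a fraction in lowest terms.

Carmen's mother's ABO genotype from BO × AB: 1/4 AB, 1/4 AO, 1/4 BB, 1/4 BO.
Crossing each possibility with the father AB and summing P(type A): 1/4·1/4 + 1/4·1/2 + 1/4·0 + 1/4·1/4 = 1/4.
Similarly for Rh via the mother's Rh distribution: P(Rh+) = 7/8.
Independent loci: 1/4 × 7/8 = 7/32.

7/32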